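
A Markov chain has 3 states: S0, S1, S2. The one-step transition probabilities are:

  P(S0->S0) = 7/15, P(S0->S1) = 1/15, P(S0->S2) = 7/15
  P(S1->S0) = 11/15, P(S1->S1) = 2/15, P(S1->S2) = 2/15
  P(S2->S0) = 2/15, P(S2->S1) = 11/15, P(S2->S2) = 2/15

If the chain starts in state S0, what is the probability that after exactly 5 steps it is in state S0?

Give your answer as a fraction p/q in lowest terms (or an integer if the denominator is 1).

Answer: 330919/759375

Derivation:
Computing P^5 by repeated multiplication:
P^1 =
  S0: [7/15, 1/15, 7/15]
  S1: [11/15, 2/15, 2/15]
  S2: [2/15, 11/15, 2/15]
P^2 =
  S0: [74/225, 86/225, 13/45]
  S1: [103/225, 37/225, 17/45]
  S2: [139/225, 46/225, 8/45]
P^3 =
  S0: [1594/3375, 961/3375, 164/675]
  S1: [1298/3375, 1112/3375, 193/675]
  S2: [1559/3375, 671/3375, 229/675]
P^4 =
  S0: [23369/50625, 12536/50625, 2944/10125]
  S1: [23248/50625, 14137/50625, 2648/10125]
  S2: [20584/50625, 15496/50625, 2909/10125]
P^5 =
  S0: [330919/759375, 210361/759375, 43619/151875]
  S1: [344723/759375, 197162/759375, 43498/151875]
  S2: [343634/759375, 211571/759375, 40834/151875]

(P^5)[S0 -> S0] = 330919/759375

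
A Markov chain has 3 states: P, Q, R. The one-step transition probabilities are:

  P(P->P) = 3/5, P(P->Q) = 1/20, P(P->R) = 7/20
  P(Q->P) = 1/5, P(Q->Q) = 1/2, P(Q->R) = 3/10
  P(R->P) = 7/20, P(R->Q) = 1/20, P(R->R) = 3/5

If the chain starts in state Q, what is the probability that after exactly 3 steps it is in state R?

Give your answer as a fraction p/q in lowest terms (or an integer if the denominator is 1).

Answer: 349/800

Derivation:
Computing P^3 by repeated multiplication:
P^1 =
  P: [3/5, 1/20, 7/20]
  Q: [1/5, 1/2, 3/10]
  R: [7/20, 1/20, 3/5]
P^2 =
  P: [197/400, 29/400, 87/200]
  Q: [13/40, 11/40, 2/5]
  R: [43/100, 29/400, 199/400]
P^3 =
  P: [1849/4000, 661/8000, 3641/8000]
  Q: [39/100, 139/800, 349/800]
  R: [3573/8000, 661/8000, 1883/4000]

(P^3)[Q -> R] = 349/800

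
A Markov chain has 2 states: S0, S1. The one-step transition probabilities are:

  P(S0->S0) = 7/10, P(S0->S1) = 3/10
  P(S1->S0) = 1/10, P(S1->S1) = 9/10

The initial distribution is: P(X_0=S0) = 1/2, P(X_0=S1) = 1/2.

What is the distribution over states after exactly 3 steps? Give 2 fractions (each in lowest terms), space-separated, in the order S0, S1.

Propagating the distribution step by step (d_{t+1} = d_t * P):
d_0 = (S0=1/2, S1=1/2)
  d_1[S0] = 1/2*7/10 + 1/2*1/10 = 2/5
  d_1[S1] = 1/2*3/10 + 1/2*9/10 = 3/5
d_1 = (S0=2/5, S1=3/5)
  d_2[S0] = 2/5*7/10 + 3/5*1/10 = 17/50
  d_2[S1] = 2/5*3/10 + 3/5*9/10 = 33/50
d_2 = (S0=17/50, S1=33/50)
  d_3[S0] = 17/50*7/10 + 33/50*1/10 = 38/125
  d_3[S1] = 17/50*3/10 + 33/50*9/10 = 87/125
d_3 = (S0=38/125, S1=87/125)

Answer: 38/125 87/125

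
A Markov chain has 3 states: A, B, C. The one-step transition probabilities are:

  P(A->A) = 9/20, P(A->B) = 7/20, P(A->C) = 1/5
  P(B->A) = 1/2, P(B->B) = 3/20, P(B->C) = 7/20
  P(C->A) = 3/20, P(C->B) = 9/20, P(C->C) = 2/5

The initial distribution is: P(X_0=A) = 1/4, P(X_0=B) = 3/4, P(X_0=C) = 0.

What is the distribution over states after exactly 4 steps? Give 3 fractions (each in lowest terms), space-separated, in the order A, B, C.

Answer: 59623/160000 51003/160000 24687/80000

Derivation:
Propagating the distribution step by step (d_{t+1} = d_t * P):
d_0 = (A=1/4, B=3/4, C=0)
  d_1[A] = 1/4*9/20 + 3/4*1/2 + 0*3/20 = 39/80
  d_1[B] = 1/4*7/20 + 3/4*3/20 + 0*9/20 = 1/5
  d_1[C] = 1/4*1/5 + 3/4*7/20 + 0*2/5 = 5/16
d_1 = (A=39/80, B=1/5, C=5/16)
  d_2[A] = 39/80*9/20 + 1/5*1/2 + 5/16*3/20 = 293/800
  d_2[B] = 39/80*7/20 + 1/5*3/20 + 5/16*9/20 = 273/800
  d_2[C] = 39/80*1/5 + 1/5*7/20 + 5/16*2/5 = 117/400
d_2 = (A=293/800, B=273/800, C=117/400)
  d_3[A] = 293/800*9/20 + 273/800*1/2 + 117/400*3/20 = 6069/16000
  d_3[B] = 293/800*7/20 + 273/800*3/20 + 117/400*9/20 = 311/1000
  d_3[C] = 293/800*1/5 + 273/800*7/20 + 117/400*2/5 = 991/3200
d_3 = (A=6069/16000, B=311/1000, C=991/3200)
  d_4[A] = 6069/16000*9/20 + 311/1000*1/2 + 991/3200*3/20 = 59623/160000
  d_4[B] = 6069/16000*7/20 + 311/1000*3/20 + 991/3200*9/20 = 51003/160000
  d_4[C] = 6069/16000*1/5 + 311/1000*7/20 + 991/3200*2/5 = 24687/80000
d_4 = (A=59623/160000, B=51003/160000, C=24687/80000)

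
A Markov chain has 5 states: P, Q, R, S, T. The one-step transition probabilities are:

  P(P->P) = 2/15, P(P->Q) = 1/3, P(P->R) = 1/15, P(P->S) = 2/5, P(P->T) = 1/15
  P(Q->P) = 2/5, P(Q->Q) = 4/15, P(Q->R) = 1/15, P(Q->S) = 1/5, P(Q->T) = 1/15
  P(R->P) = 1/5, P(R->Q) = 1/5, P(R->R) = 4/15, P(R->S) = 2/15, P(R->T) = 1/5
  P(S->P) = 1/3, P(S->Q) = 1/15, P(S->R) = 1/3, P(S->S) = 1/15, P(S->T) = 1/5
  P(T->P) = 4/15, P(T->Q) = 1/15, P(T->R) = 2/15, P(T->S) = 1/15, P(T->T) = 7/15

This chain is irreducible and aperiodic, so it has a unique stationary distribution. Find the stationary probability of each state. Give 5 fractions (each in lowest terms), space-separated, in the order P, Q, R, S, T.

Answer: 2408/9257 1825/9257 3011/18514 3527/18514 1755/9257

Derivation:
The stationary distribution satisfies pi = pi * P, i.e.:
  pi_P = 2/15*pi_P + 2/5*pi_Q + 1/5*pi_R + 1/3*pi_S + 4/15*pi_T
  pi_Q = 1/3*pi_P + 4/15*pi_Q + 1/5*pi_R + 1/15*pi_S + 1/15*pi_T
  pi_R = 1/15*pi_P + 1/15*pi_Q + 4/15*pi_R + 1/3*pi_S + 2/15*pi_T
  pi_S = 2/5*pi_P + 1/5*pi_Q + 2/15*pi_R + 1/15*pi_S + 1/15*pi_T
  pi_T = 1/15*pi_P + 1/15*pi_Q + 1/5*pi_R + 1/5*pi_S + 7/15*pi_T
with normalization: pi_P + pi_Q + pi_R + pi_S + pi_T = 1.

Using the first 4 balance equations plus normalization, the linear system A*pi = b is:
  [-13/15, 2/5, 1/5, 1/3, 4/15] . pi = 0
  [1/3, -11/15, 1/5, 1/15, 1/15] . pi = 0
  [1/15, 1/15, -11/15, 1/3, 2/15] . pi = 0
  [2/5, 1/5, 2/15, -14/15, 1/15] . pi = 0
  [1, 1, 1, 1, 1] . pi = 1

Solving yields:
  pi_P = 2408/9257
  pi_Q = 1825/9257
  pi_R = 3011/18514
  pi_S = 3527/18514
  pi_T = 1755/9257

Verification (pi * P):
  2408/9257*2/15 + 1825/9257*2/5 + 3011/18514*1/5 + 3527/18514*1/3 + 1755/9257*4/15 = 2408/9257 = pi_P  (ok)
  2408/9257*1/3 + 1825/9257*4/15 + 3011/18514*1/5 + 3527/18514*1/15 + 1755/9257*1/15 = 1825/9257 = pi_Q  (ok)
  2408/9257*1/15 + 1825/9257*1/15 + 3011/18514*4/15 + 3527/18514*1/3 + 1755/9257*2/15 = 3011/18514 = pi_R  (ok)
  2408/9257*2/5 + 1825/9257*1/5 + 3011/18514*2/15 + 3527/18514*1/15 + 1755/9257*1/15 = 3527/18514 = pi_S  (ok)
  2408/9257*1/15 + 1825/9257*1/15 + 3011/18514*1/5 + 3527/18514*1/5 + 1755/9257*7/15 = 1755/9257 = pi_T  (ok)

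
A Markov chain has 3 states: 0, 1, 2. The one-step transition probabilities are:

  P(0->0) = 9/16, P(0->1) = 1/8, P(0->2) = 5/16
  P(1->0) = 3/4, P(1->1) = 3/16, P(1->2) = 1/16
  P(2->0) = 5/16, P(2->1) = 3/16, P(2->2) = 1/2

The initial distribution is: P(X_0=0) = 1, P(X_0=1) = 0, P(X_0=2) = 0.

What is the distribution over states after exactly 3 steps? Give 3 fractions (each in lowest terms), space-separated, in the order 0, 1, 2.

Answer: 2073/4096 319/2048 1385/4096

Derivation:
Propagating the distribution step by step (d_{t+1} = d_t * P):
d_0 = (0=1, 1=0, 2=0)
  d_1[0] = 1*9/16 + 0*3/4 + 0*5/16 = 9/16
  d_1[1] = 1*1/8 + 0*3/16 + 0*3/16 = 1/8
  d_1[2] = 1*5/16 + 0*1/16 + 0*1/2 = 5/16
d_1 = (0=9/16, 1=1/8, 2=5/16)
  d_2[0] = 9/16*9/16 + 1/8*3/4 + 5/16*5/16 = 65/128
  d_2[1] = 9/16*1/8 + 1/8*3/16 + 5/16*3/16 = 39/256
  d_2[2] = 9/16*5/16 + 1/8*1/16 + 5/16*1/2 = 87/256
d_2 = (0=65/128, 1=39/256, 2=87/256)
  d_3[0] = 65/128*9/16 + 39/256*3/4 + 87/256*5/16 = 2073/4096
  d_3[1] = 65/128*1/8 + 39/256*3/16 + 87/256*3/16 = 319/2048
  d_3[2] = 65/128*5/16 + 39/256*1/16 + 87/256*1/2 = 1385/4096
d_3 = (0=2073/4096, 1=319/2048, 2=1385/4096)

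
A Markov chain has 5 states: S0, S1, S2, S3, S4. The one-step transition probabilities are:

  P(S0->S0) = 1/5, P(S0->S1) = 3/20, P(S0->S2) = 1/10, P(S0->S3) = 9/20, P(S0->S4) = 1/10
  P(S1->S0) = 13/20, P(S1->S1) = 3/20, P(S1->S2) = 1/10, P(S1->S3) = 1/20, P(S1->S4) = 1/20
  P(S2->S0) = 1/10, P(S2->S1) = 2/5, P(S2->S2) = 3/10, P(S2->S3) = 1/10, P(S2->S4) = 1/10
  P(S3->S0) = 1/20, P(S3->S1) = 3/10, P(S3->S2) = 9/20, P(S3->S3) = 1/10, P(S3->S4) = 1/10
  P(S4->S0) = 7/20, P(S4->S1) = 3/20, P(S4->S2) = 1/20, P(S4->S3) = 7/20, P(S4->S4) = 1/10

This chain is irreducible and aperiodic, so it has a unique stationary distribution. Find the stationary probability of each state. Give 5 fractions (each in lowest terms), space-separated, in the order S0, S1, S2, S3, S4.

Answer: 1095/4108 239/1027 857/4108 837/4108 363/4108

Derivation:
The stationary distribution satisfies pi = pi * P, i.e.:
  pi_S0 = 1/5*pi_S0 + 13/20*pi_S1 + 1/10*pi_S2 + 1/20*pi_S3 + 7/20*pi_S4
  pi_S1 = 3/20*pi_S0 + 3/20*pi_S1 + 2/5*pi_S2 + 3/10*pi_S3 + 3/20*pi_S4
  pi_S2 = 1/10*pi_S0 + 1/10*pi_S1 + 3/10*pi_S2 + 9/20*pi_S3 + 1/20*pi_S4
  pi_S3 = 9/20*pi_S0 + 1/20*pi_S1 + 1/10*pi_S2 + 1/10*pi_S3 + 7/20*pi_S4
  pi_S4 = 1/10*pi_S0 + 1/20*pi_S1 + 1/10*pi_S2 + 1/10*pi_S3 + 1/10*pi_S4
with normalization: pi_S0 + pi_S1 + pi_S2 + pi_S3 + pi_S4 = 1.

Using the first 4 balance equations plus normalization, the linear system A*pi = b is:
  [-4/5, 13/20, 1/10, 1/20, 7/20] . pi = 0
  [3/20, -17/20, 2/5, 3/10, 3/20] . pi = 0
  [1/10, 1/10, -7/10, 9/20, 1/20] . pi = 0
  [9/20, 1/20, 1/10, -9/10, 7/20] . pi = 0
  [1, 1, 1, 1, 1] . pi = 1

Solving yields:
  pi_S0 = 1095/4108
  pi_S1 = 239/1027
  pi_S2 = 857/4108
  pi_S3 = 837/4108
  pi_S4 = 363/4108

Verification (pi * P):
  1095/4108*1/5 + 239/1027*13/20 + 857/4108*1/10 + 837/4108*1/20 + 363/4108*7/20 = 1095/4108 = pi_S0  (ok)
  1095/4108*3/20 + 239/1027*3/20 + 857/4108*2/5 + 837/4108*3/10 + 363/4108*3/20 = 239/1027 = pi_S1  (ok)
  1095/4108*1/10 + 239/1027*1/10 + 857/4108*3/10 + 837/4108*9/20 + 363/4108*1/20 = 857/4108 = pi_S2  (ok)
  1095/4108*9/20 + 239/1027*1/20 + 857/4108*1/10 + 837/4108*1/10 + 363/4108*7/20 = 837/4108 = pi_S3  (ok)
  1095/4108*1/10 + 239/1027*1/20 + 857/4108*1/10 + 837/4108*1/10 + 363/4108*1/10 = 363/4108 = pi_S4  (ok)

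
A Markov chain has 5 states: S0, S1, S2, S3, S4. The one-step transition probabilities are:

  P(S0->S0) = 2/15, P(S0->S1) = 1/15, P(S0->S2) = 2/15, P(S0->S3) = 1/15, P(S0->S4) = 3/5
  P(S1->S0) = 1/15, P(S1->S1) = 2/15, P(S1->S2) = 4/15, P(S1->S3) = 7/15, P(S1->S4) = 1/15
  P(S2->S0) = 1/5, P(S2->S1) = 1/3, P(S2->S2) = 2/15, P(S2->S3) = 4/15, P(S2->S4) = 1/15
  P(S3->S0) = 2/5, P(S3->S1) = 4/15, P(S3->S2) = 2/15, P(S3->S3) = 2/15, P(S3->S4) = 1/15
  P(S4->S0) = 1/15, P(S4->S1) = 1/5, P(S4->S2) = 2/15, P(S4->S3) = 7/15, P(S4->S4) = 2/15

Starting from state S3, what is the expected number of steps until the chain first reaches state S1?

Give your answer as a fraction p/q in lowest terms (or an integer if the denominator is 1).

Let h_i = expected steps to first reach S1 from state i.
Boundary: h_S1 = 0.
First-step equations for the other states:
  h_S0 = 1 + 2/15*h_S0 + 1/15*h_S1 + 2/15*h_S2 + 1/15*h_S3 + 3/5*h_S4
  h_S2 = 1 + 1/5*h_S0 + 1/3*h_S1 + 2/15*h_S2 + 4/15*h_S3 + 1/15*h_S4
  h_S3 = 1 + 2/5*h_S0 + 4/15*h_S1 + 2/15*h_S2 + 2/15*h_S3 + 1/15*h_S4
  h_S4 = 1 + 1/15*h_S0 + 1/5*h_S1 + 2/15*h_S2 + 7/15*h_S3 + 2/15*h_S4

Substituting h_S1 = 0 and rearranging gives the linear system (I - Q) h = 1:
  [13/15, -2/15, -1/15, -3/5] . (h_S0, h_S2, h_S3, h_S4) = 1
  [-1/5, 13/15, -4/15, -1/15] . (h_S0, h_S2, h_S3, h_S4) = 1
  [-2/5, -2/15, 13/15, -1/15] . (h_S0, h_S2, h_S3, h_S4) = 1
  [-1/15, -2/15, -7/15, 13/15] . (h_S0, h_S2, h_S3, h_S4) = 1

Solving yields:
  h_S0 = 6675/1226
  h_S2 = 10335/2452
  h_S3 = 11475/2452
  h_S4 = 11625/2452

Starting state is S3, so the expected hitting time is h_S3 = 11475/2452.

Answer: 11475/2452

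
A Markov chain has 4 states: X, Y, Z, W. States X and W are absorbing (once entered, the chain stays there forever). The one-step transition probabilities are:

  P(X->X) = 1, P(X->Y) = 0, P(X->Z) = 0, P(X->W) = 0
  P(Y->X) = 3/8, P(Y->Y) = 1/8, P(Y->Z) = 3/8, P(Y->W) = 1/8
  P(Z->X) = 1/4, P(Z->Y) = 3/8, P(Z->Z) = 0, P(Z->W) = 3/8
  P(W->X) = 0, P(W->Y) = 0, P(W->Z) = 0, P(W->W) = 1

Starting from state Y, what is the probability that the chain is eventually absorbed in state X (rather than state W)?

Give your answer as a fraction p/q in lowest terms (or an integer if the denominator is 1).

Answer: 30/47

Derivation:
Let a_i = P(absorbed in X | start in state i).
Boundary conditions: a_X = 1, a_W = 0.
For each transient state i, a_i = sum_j P(i->j) * a_j:
  a_Y = 3/8*a_X + 1/8*a_Y + 3/8*a_Z + 1/8*a_W
  a_Z = 1/4*a_X + 3/8*a_Y + 0*a_Z + 3/8*a_W

Substituting a_X = 1 and a_W = 0, rearrange to (I - Q) a = r where r[i] = P(i -> X):
  [7/8, -3/8] . (a_Y, a_Z) = 3/8
  [-3/8, 1] . (a_Y, a_Z) = 1/4

Solving yields:
  a_Y = 30/47
  a_Z = 23/47

Starting state is Y, so the absorption probability is a_Y = 30/47.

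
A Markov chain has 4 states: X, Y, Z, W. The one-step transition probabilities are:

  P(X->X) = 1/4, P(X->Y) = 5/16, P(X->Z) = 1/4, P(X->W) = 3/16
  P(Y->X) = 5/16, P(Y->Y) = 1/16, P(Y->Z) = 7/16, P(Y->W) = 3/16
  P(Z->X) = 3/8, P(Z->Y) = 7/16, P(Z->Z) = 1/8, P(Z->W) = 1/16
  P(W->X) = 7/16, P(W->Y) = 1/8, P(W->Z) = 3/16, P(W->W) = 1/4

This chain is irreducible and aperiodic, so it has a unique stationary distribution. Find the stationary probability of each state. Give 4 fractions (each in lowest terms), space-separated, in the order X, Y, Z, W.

The stationary distribution satisfies pi = pi * P, i.e.:
  pi_X = 1/4*pi_X + 5/16*pi_Y + 3/8*pi_Z + 7/16*pi_W
  pi_Y = 5/16*pi_X + 1/16*pi_Y + 7/16*pi_Z + 1/8*pi_W
  pi_Z = 1/4*pi_X + 7/16*pi_Y + 1/8*pi_Z + 3/16*pi_W
  pi_W = 3/16*pi_X + 3/16*pi_Y + 1/16*pi_Z + 1/4*pi_W
with normalization: pi_X + pi_Y + pi_Z + pi_W = 1.

Using the first 3 balance equations plus normalization, the linear system A*pi = b is:
  [-3/4, 5/16, 3/8, 7/16] . pi = 0
  [5/16, -15/16, 7/16, 1/8] . pi = 0
  [1/4, 7/16, -7/8, 3/16] . pi = 0
  [1, 1, 1, 1] . pi = 1

Solving yields:
  pi_X = 863/2626
  pi_Y = 329/1313
  pi_Z = 669/2626
  pi_W = 218/1313

Verification (pi * P):
  863/2626*1/4 + 329/1313*5/16 + 669/2626*3/8 + 218/1313*7/16 = 863/2626 = pi_X  (ok)
  863/2626*5/16 + 329/1313*1/16 + 669/2626*7/16 + 218/1313*1/8 = 329/1313 = pi_Y  (ok)
  863/2626*1/4 + 329/1313*7/16 + 669/2626*1/8 + 218/1313*3/16 = 669/2626 = pi_Z  (ok)
  863/2626*3/16 + 329/1313*3/16 + 669/2626*1/16 + 218/1313*1/4 = 218/1313 = pi_W  (ok)

Answer: 863/2626 329/1313 669/2626 218/1313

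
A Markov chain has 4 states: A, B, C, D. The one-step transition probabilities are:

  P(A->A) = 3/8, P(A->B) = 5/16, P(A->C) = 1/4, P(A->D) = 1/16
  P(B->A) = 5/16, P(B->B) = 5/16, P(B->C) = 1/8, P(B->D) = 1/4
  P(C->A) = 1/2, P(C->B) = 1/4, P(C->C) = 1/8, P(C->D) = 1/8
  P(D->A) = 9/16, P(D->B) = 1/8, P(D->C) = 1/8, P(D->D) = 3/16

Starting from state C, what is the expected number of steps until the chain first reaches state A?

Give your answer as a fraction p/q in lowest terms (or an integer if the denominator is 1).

Answer: 1832/851

Derivation:
Let h_i = expected steps to first reach A from state i.
Boundary: h_A = 0.
First-step equations for the other states:
  h_B = 1 + 5/16*h_A + 5/16*h_B + 1/8*h_C + 1/4*h_D
  h_C = 1 + 1/2*h_A + 1/4*h_B + 1/8*h_C + 1/8*h_D
  h_D = 1 + 9/16*h_A + 1/8*h_B + 1/8*h_C + 3/16*h_D

Substituting h_A = 0 and rearranging gives the linear system (I - Q) h = 1:
  [11/16, -1/8, -1/4] . (h_B, h_C, h_D) = 1
  [-1/4, 7/8, -1/8] . (h_B, h_C, h_D) = 1
  [-1/8, -1/8, 13/16] . (h_B, h_C, h_D) = 1

Solving yields:
  h_B = 2176/851
  h_C = 1832/851
  h_D = 1664/851

Starting state is C, so the expected hitting time is h_C = 1832/851.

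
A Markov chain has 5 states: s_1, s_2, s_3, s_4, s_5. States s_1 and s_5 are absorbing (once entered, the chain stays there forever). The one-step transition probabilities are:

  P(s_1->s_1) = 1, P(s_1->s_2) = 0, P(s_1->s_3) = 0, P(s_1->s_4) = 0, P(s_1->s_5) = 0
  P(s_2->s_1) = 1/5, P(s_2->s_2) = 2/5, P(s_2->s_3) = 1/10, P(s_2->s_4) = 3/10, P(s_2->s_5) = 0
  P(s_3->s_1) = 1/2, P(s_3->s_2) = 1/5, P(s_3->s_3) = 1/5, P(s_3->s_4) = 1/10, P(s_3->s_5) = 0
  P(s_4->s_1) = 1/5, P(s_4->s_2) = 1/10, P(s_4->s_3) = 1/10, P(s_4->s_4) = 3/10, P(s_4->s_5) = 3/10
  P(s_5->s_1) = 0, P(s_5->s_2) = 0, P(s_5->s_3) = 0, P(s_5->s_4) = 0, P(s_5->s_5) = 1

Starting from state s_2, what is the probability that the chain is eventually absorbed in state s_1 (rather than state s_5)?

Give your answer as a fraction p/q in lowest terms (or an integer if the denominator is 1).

Answer: 14/19

Derivation:
Let a_i = P(absorbed in s_1 | start in state i).
Boundary conditions: a_s_1 = 1, a_s_5 = 0.
For each transient state i, a_i = sum_j P(i->j) * a_j:
  a_s_2 = 1/5*a_s_1 + 2/5*a_s_2 + 1/10*a_s_3 + 3/10*a_s_4 + 0*a_s_5
  a_s_3 = 1/2*a_s_1 + 1/5*a_s_2 + 1/5*a_s_3 + 1/10*a_s_4 + 0*a_s_5
  a_s_4 = 1/5*a_s_1 + 1/10*a_s_2 + 1/10*a_s_3 + 3/10*a_s_4 + 3/10*a_s_5

Substituting a_s_1 = 1 and a_s_5 = 0, rearrange to (I - Q) a = r where r[i] = P(i -> s_1):
  [3/5, -1/10, -3/10] . (a_s_2, a_s_3, a_s_4) = 1/5
  [-1/5, 4/5, -1/10] . (a_s_2, a_s_3, a_s_4) = 1/2
  [-1/10, -1/10, 7/10] . (a_s_2, a_s_3, a_s_4) = 1/5

Solving yields:
  a_s_2 = 14/19
  a_s_3 = 83/95
  a_s_4 = 49/95

Starting state is s_2, so the absorption probability is a_s_2 = 14/19.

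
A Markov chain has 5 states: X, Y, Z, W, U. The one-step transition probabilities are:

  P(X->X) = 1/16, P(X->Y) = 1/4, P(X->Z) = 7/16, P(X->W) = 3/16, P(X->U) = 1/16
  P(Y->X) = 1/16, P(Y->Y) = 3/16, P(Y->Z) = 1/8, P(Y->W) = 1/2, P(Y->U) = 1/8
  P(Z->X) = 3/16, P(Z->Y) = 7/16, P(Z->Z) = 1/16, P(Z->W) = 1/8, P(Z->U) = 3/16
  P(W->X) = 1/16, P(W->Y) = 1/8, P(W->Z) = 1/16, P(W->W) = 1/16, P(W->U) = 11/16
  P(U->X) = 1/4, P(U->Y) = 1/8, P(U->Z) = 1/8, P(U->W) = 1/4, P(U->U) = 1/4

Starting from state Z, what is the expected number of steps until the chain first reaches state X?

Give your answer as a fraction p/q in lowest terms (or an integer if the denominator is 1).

Let h_i = expected steps to first reach X from state i.
Boundary: h_X = 0.
First-step equations for the other states:
  h_Y = 1 + 1/16*h_X + 3/16*h_Y + 1/8*h_Z + 1/2*h_W + 1/8*h_U
  h_Z = 1 + 3/16*h_X + 7/16*h_Y + 1/16*h_Z + 1/8*h_W + 3/16*h_U
  h_W = 1 + 1/16*h_X + 1/8*h_Y + 1/16*h_Z + 1/16*h_W + 11/16*h_U
  h_U = 1 + 1/4*h_X + 1/8*h_Y + 1/8*h_Z + 1/4*h_W + 1/4*h_U

Substituting h_X = 0 and rearranging gives the linear system (I - Q) h = 1:
  [13/16, -1/8, -1/2, -1/8] . (h_Y, h_Z, h_W, h_U) = 1
  [-7/16, 15/16, -1/8, -3/16] . (h_Y, h_Z, h_W, h_U) = 1
  [-1/8, -1/16, 15/16, -11/16] . (h_Y, h_Z, h_W, h_U) = 1
  [-1/8, -1/8, -1/4, 3/4] . (h_Y, h_Z, h_W, h_U) = 1

Solving yields:
  h_Y = 47984/6497
  h_Z = 43000/6497
  h_W = 44560/6497
  h_U = 38680/6497

Starting state is Z, so the expected hitting time is h_Z = 43000/6497.

Answer: 43000/6497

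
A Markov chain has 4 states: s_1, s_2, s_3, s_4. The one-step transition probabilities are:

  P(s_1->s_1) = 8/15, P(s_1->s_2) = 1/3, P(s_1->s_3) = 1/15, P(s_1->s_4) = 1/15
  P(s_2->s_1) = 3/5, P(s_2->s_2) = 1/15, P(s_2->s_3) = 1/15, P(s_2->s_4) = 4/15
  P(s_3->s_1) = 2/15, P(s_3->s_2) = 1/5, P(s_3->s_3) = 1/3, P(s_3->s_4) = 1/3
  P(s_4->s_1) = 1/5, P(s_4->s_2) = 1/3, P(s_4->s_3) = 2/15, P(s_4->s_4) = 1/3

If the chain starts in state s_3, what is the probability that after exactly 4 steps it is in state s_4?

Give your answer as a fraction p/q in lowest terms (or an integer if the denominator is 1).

Computing P^4 by repeated multiplication:
P^1 =
  s_1: [8/15, 1/3, 1/15, 1/15]
  s_2: [3/5, 1/15, 1/15, 4/15]
  s_3: [2/15, 1/5, 1/3, 1/3]
  s_4: [1/5, 1/3, 2/15, 1/3]
P^2 =
  s_1: [38/75, 53/225, 4/45, 38/225]
  s_2: [19/45, 23/75, 23/225, 38/225]
  s_3: [68/225, 53/225, 8/45, 64/225]
  s_4: [88/225, 17/75, 28/225, 58/225]
P^3 =
  s_1: [1543/3375, 97/375, 343/3375, 616/3375]
  s_2: [1541/3375, 803/3375, 71/675, 676/3375]
  s_3: [431/1125, 833/3375, 449/3375, 32/135]
  s_4: [1393/3375, 173/675, 79/675, 722/3375]
P^4 =
  s_1: [4547/10125, 12697/50625, 5363/50625, 1966/10125]
  s_2: [2477/5625, 12953/50625, 5471/50625, 9908/50625]
  s_3: [21139/50625, 281/1125, 5971/50625, 2174/10125]
  s_4: [1459/3375, 101/405, 5677/50625, 10438/50625]

(P^4)[s_3 -> s_4] = 2174/10125

Answer: 2174/10125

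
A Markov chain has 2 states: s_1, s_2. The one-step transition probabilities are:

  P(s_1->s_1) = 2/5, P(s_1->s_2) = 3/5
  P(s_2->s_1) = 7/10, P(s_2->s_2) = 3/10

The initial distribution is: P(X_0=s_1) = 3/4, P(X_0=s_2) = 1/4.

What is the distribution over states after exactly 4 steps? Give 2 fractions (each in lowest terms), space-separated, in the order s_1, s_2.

Propagating the distribution step by step (d_{t+1} = d_t * P):
d_0 = (s_1=3/4, s_2=1/4)
  d_1[s_1] = 3/4*2/5 + 1/4*7/10 = 19/40
  d_1[s_2] = 3/4*3/5 + 1/4*3/10 = 21/40
d_1 = (s_1=19/40, s_2=21/40)
  d_2[s_1] = 19/40*2/5 + 21/40*7/10 = 223/400
  d_2[s_2] = 19/40*3/5 + 21/40*3/10 = 177/400
d_2 = (s_1=223/400, s_2=177/400)
  d_3[s_1] = 223/400*2/5 + 177/400*7/10 = 2131/4000
  d_3[s_2] = 223/400*3/5 + 177/400*3/10 = 1869/4000
d_3 = (s_1=2131/4000, s_2=1869/4000)
  d_4[s_1] = 2131/4000*2/5 + 1869/4000*7/10 = 21607/40000
  d_4[s_2] = 2131/4000*3/5 + 1869/4000*3/10 = 18393/40000
d_4 = (s_1=21607/40000, s_2=18393/40000)

Answer: 21607/40000 18393/40000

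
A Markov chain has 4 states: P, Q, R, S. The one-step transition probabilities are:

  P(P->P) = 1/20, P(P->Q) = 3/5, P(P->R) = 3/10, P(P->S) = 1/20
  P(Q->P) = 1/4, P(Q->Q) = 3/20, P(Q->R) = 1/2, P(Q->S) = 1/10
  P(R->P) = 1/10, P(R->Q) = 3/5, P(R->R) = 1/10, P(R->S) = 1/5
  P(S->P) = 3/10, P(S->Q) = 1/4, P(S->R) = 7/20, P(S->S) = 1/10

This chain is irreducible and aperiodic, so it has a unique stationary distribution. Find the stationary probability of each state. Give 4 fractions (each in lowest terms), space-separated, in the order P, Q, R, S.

The stationary distribution satisfies pi = pi * P, i.e.:
  pi_P = 1/20*pi_P + 1/4*pi_Q + 1/10*pi_R + 3/10*pi_S
  pi_Q = 3/5*pi_P + 3/20*pi_Q + 3/5*pi_R + 1/4*pi_S
  pi_R = 3/10*pi_P + 1/2*pi_Q + 1/10*pi_R + 7/20*pi_S
  pi_S = 1/20*pi_P + 1/10*pi_Q + 1/5*pi_R + 1/10*pi_S
with normalization: pi_P + pi_Q + pi_R + pi_S = 1.

Using the first 3 balance equations plus normalization, the linear system A*pi = b is:
  [-19/20, 1/4, 1/10, 3/10] . pi = 0
  [3/5, -17/20, 3/5, 1/4] . pi = 0
  [3/10, 1/2, -9/10, 7/20] . pi = 0
  [1, 1, 1, 1] . pi = 1

Solving yields:
  pi_P = 2324/13389
  pi_Q = 1714/4463
  pi_R = 4273/13389
  pi_S = 550/4463

Verification (pi * P):
  2324/13389*1/20 + 1714/4463*1/4 + 4273/13389*1/10 + 550/4463*3/10 = 2324/13389 = pi_P  (ok)
  2324/13389*3/5 + 1714/4463*3/20 + 4273/13389*3/5 + 550/4463*1/4 = 1714/4463 = pi_Q  (ok)
  2324/13389*3/10 + 1714/4463*1/2 + 4273/13389*1/10 + 550/4463*7/20 = 4273/13389 = pi_R  (ok)
  2324/13389*1/20 + 1714/4463*1/10 + 4273/13389*1/5 + 550/4463*1/10 = 550/4463 = pi_S  (ok)

Answer: 2324/13389 1714/4463 4273/13389 550/4463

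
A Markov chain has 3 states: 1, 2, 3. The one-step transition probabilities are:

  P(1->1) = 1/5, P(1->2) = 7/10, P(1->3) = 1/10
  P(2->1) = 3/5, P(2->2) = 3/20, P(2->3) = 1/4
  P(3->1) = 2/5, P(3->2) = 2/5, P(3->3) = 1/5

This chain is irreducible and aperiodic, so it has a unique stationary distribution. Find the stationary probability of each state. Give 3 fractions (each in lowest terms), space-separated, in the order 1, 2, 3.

Answer: 29/72 5/12 13/72

Derivation:
The stationary distribution satisfies pi = pi * P, i.e.:
  pi_1 = 1/5*pi_1 + 3/5*pi_2 + 2/5*pi_3
  pi_2 = 7/10*pi_1 + 3/20*pi_2 + 2/5*pi_3
  pi_3 = 1/10*pi_1 + 1/4*pi_2 + 1/5*pi_3
with normalization: pi_1 + pi_2 + pi_3 = 1.

Using the first 2 balance equations plus normalization, the linear system A*pi = b is:
  [-4/5, 3/5, 2/5] . pi = 0
  [7/10, -17/20, 2/5] . pi = 0
  [1, 1, 1] . pi = 1

Solving yields:
  pi_1 = 29/72
  pi_2 = 5/12
  pi_3 = 13/72

Verification (pi * P):
  29/72*1/5 + 5/12*3/5 + 13/72*2/5 = 29/72 = pi_1  (ok)
  29/72*7/10 + 5/12*3/20 + 13/72*2/5 = 5/12 = pi_2  (ok)
  29/72*1/10 + 5/12*1/4 + 13/72*1/5 = 13/72 = pi_3  (ok)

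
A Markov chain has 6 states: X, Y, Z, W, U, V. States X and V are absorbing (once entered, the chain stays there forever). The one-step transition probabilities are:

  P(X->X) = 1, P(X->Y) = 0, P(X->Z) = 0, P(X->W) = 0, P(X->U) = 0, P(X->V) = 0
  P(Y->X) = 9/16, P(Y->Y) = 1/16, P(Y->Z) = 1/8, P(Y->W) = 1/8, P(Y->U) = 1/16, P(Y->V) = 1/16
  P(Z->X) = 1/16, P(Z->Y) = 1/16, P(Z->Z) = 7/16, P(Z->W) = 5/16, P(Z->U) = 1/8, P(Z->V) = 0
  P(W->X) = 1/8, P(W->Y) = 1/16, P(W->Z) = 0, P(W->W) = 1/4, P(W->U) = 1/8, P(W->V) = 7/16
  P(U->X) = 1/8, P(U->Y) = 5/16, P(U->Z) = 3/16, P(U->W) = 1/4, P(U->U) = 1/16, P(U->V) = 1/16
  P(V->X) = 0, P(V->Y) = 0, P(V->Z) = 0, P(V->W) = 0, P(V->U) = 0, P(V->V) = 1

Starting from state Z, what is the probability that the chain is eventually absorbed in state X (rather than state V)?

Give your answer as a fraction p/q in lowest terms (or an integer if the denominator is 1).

Let a_i = P(absorbed in X | start in state i).
Boundary conditions: a_X = 1, a_V = 0.
For each transient state i, a_i = sum_j P(i->j) * a_j:
  a_Y = 9/16*a_X + 1/16*a_Y + 1/8*a_Z + 1/8*a_W + 1/16*a_U + 1/16*a_V
  a_Z = 1/16*a_X + 1/16*a_Y + 7/16*a_Z + 5/16*a_W + 1/8*a_U + 0*a_V
  a_W = 1/8*a_X + 1/16*a_Y + 0*a_Z + 1/4*a_W + 1/8*a_U + 7/16*a_V
  a_U = 1/8*a_X + 5/16*a_Y + 3/16*a_Z + 1/4*a_W + 1/16*a_U + 1/16*a_V

Substituting a_X = 1 and a_V = 0, rearrange to (I - Q) a = r where r[i] = P(i -> X):
  [15/16, -1/8, -1/8, -1/16] . (a_Y, a_Z, a_W, a_U) = 9/16
  [-1/16, 9/16, -5/16, -1/8] . (a_Y, a_Z, a_W, a_U) = 1/16
  [-1/16, 0, 3/4, -1/8] . (a_Y, a_Z, a_W, a_U) = 1/8
  [-5/16, -3/16, -1/4, 15/16] . (a_Y, a_Z, a_W, a_U) = 1/8

Solving yields:
  a_Y = 14780/19763
  a_Z = 9893/19763
  a_W = 6400/19763
  a_U = 11247/19763

Starting state is Z, so the absorption probability is a_Z = 9893/19763.

Answer: 9893/19763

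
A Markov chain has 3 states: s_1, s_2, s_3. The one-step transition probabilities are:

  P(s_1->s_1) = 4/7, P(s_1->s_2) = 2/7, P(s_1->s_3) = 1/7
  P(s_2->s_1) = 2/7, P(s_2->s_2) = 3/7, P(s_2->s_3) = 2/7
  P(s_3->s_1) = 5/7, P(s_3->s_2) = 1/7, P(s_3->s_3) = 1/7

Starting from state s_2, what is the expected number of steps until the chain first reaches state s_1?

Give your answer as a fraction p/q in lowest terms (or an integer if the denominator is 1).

Answer: 28/11

Derivation:
Let h_i = expected steps to first reach s_1 from state i.
Boundary: h_s_1 = 0.
First-step equations for the other states:
  h_s_2 = 1 + 2/7*h_s_1 + 3/7*h_s_2 + 2/7*h_s_3
  h_s_3 = 1 + 5/7*h_s_1 + 1/7*h_s_2 + 1/7*h_s_3

Substituting h_s_1 = 0 and rearranging gives the linear system (I - Q) h = 1:
  [4/7, -2/7] . (h_s_2, h_s_3) = 1
  [-1/7, 6/7] . (h_s_2, h_s_3) = 1

Solving yields:
  h_s_2 = 28/11
  h_s_3 = 35/22

Starting state is s_2, so the expected hitting time is h_s_2 = 28/11.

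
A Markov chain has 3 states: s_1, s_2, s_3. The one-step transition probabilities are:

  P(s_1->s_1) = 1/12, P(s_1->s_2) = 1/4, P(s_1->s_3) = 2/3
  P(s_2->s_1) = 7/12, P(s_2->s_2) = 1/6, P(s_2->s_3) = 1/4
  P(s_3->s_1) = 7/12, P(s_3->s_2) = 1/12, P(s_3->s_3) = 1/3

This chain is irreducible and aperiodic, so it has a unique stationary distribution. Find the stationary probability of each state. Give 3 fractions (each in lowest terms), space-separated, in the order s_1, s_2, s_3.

The stationary distribution satisfies pi = pi * P, i.e.:
  pi_s_1 = 1/12*pi_s_1 + 7/12*pi_s_2 + 7/12*pi_s_3
  pi_s_2 = 1/4*pi_s_1 + 1/6*pi_s_2 + 1/12*pi_s_3
  pi_s_3 = 2/3*pi_s_1 + 1/4*pi_s_2 + 1/3*pi_s_3
with normalization: pi_s_1 + pi_s_2 + pi_s_3 = 1.

Using the first 2 balance equations plus normalization, the linear system A*pi = b is:
  [-11/12, 7/12, 7/12] . pi = 0
  [1/4, -5/6, 1/12] . pi = 0
  [1, 1, 1] . pi = 1

Solving yields:
  pi_s_1 = 7/18
  pi_s_2 = 16/99
  pi_s_3 = 89/198

Verification (pi * P):
  7/18*1/12 + 16/99*7/12 + 89/198*7/12 = 7/18 = pi_s_1  (ok)
  7/18*1/4 + 16/99*1/6 + 89/198*1/12 = 16/99 = pi_s_2  (ok)
  7/18*2/3 + 16/99*1/4 + 89/198*1/3 = 89/198 = pi_s_3  (ok)

Answer: 7/18 16/99 89/198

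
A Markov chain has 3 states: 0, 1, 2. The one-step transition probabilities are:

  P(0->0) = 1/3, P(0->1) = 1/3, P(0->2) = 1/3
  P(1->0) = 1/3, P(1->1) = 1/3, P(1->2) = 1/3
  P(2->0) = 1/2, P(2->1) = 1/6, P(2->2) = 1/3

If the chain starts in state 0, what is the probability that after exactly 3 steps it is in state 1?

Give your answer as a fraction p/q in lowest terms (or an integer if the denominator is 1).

Answer: 5/18

Derivation:
Computing P^3 by repeated multiplication:
P^1 =
  0: [1/3, 1/3, 1/3]
  1: [1/3, 1/3, 1/3]
  2: [1/2, 1/6, 1/3]
P^2 =
  0: [7/18, 5/18, 1/3]
  1: [7/18, 5/18, 1/3]
  2: [7/18, 5/18, 1/3]
P^3 =
  0: [7/18, 5/18, 1/3]
  1: [7/18, 5/18, 1/3]
  2: [7/18, 5/18, 1/3]

(P^3)[0 -> 1] = 5/18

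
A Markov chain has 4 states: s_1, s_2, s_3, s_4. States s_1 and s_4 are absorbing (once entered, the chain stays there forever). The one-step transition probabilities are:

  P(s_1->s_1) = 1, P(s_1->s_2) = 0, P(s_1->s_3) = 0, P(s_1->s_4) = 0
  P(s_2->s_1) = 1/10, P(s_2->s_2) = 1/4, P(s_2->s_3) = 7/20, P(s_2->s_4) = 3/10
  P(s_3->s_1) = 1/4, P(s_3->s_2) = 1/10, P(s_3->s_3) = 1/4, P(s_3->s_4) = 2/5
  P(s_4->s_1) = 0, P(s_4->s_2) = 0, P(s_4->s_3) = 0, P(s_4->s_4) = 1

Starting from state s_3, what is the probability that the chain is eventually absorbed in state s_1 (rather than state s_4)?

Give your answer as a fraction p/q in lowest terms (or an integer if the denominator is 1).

Let a_i = P(absorbed in s_1 | start in state i).
Boundary conditions: a_s_1 = 1, a_s_4 = 0.
For each transient state i, a_i = sum_j P(i->j) * a_j:
  a_s_2 = 1/10*a_s_1 + 1/4*a_s_2 + 7/20*a_s_3 + 3/10*a_s_4
  a_s_3 = 1/4*a_s_1 + 1/10*a_s_2 + 1/4*a_s_3 + 2/5*a_s_4

Substituting a_s_1 = 1 and a_s_4 = 0, rearrange to (I - Q) a = r where r[i] = P(i -> s_1):
  [3/4, -7/20] . (a_s_2, a_s_3) = 1/10
  [-1/10, 3/4] . (a_s_2, a_s_3) = 1/4

Solving yields:
  a_s_2 = 65/211
  a_s_3 = 79/211

Starting state is s_3, so the absorption probability is a_s_3 = 79/211.

Answer: 79/211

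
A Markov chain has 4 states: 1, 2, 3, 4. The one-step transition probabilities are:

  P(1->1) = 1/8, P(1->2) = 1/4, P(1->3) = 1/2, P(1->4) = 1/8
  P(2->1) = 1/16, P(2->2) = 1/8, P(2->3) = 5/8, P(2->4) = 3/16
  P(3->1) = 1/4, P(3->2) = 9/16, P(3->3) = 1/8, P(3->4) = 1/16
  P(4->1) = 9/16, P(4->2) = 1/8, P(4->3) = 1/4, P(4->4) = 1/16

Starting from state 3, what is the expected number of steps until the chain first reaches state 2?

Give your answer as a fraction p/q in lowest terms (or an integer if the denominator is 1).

Let h_i = expected steps to first reach 2 from state i.
Boundary: h_2 = 0.
First-step equations for the other states:
  h_1 = 1 + 1/8*h_1 + 1/4*h_2 + 1/2*h_3 + 1/8*h_4
  h_3 = 1 + 1/4*h_1 + 9/16*h_2 + 1/8*h_3 + 1/16*h_4
  h_4 = 1 + 9/16*h_1 + 1/8*h_2 + 1/4*h_3 + 1/16*h_4

Substituting h_2 = 0 and rearranging gives the linear system (I - Q) h = 1:
  [7/8, -1/2, -1/8] . (h_1, h_3, h_4) = 1
  [-1/4, 7/8, -1/16] . (h_1, h_3, h_4) = 1
  [-9/16, -1/4, 15/16] . (h_1, h_3, h_4) = 1

Solving yields:
  h_1 = 185/64
  h_3 = 283/128
  h_4 = 217/64

Starting state is 3, so the expected hitting time is h_3 = 283/128.

Answer: 283/128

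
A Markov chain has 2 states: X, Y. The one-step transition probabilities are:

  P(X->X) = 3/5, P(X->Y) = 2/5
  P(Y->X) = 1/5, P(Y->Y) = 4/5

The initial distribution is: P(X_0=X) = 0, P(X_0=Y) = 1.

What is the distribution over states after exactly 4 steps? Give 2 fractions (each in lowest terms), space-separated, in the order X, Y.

Answer: 203/625 422/625

Derivation:
Propagating the distribution step by step (d_{t+1} = d_t * P):
d_0 = (X=0, Y=1)
  d_1[X] = 0*3/5 + 1*1/5 = 1/5
  d_1[Y] = 0*2/5 + 1*4/5 = 4/5
d_1 = (X=1/5, Y=4/5)
  d_2[X] = 1/5*3/5 + 4/5*1/5 = 7/25
  d_2[Y] = 1/5*2/5 + 4/5*4/5 = 18/25
d_2 = (X=7/25, Y=18/25)
  d_3[X] = 7/25*3/5 + 18/25*1/5 = 39/125
  d_3[Y] = 7/25*2/5 + 18/25*4/5 = 86/125
d_3 = (X=39/125, Y=86/125)
  d_4[X] = 39/125*3/5 + 86/125*1/5 = 203/625
  d_4[Y] = 39/125*2/5 + 86/125*4/5 = 422/625
d_4 = (X=203/625, Y=422/625)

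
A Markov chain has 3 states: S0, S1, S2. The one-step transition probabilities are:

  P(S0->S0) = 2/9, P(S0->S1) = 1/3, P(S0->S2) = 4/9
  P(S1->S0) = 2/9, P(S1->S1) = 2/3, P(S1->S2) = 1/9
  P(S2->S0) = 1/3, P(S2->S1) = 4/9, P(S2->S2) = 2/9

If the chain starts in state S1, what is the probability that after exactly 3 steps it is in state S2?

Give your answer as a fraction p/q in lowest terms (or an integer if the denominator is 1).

Answer: 154/729

Derivation:
Computing P^3 by repeated multiplication:
P^1 =
  S0: [2/9, 1/3, 4/9]
  S1: [2/9, 2/3, 1/9]
  S2: [1/3, 4/9, 2/9]
P^2 =
  S0: [22/81, 40/81, 19/81]
  S1: [19/81, 46/81, 16/81]
  S2: [20/81, 41/81, 20/81]
P^3 =
  S0: [181/729, 382/729, 166/729]
  S1: [178/729, 397/729, 154/729]
  S2: [182/729, 386/729, 161/729]

(P^3)[S1 -> S2] = 154/729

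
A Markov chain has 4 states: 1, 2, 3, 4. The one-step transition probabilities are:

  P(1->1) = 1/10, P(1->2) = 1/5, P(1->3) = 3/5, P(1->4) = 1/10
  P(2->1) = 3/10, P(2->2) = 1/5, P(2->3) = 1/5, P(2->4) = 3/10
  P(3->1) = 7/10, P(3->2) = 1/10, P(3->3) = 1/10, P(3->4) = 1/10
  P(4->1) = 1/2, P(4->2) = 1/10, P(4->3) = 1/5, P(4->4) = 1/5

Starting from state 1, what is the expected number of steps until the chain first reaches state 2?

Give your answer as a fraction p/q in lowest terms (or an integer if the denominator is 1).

Let h_i = expected steps to first reach 2 from state i.
Boundary: h_2 = 0.
First-step equations for the other states:
  h_1 = 1 + 1/10*h_1 + 1/5*h_2 + 3/5*h_3 + 1/10*h_4
  h_3 = 1 + 7/10*h_1 + 1/10*h_2 + 1/10*h_3 + 1/10*h_4
  h_4 = 1 + 1/2*h_1 + 1/10*h_2 + 1/5*h_3 + 1/5*h_4

Substituting h_2 = 0 and rearranging gives the linear system (I - Q) h = 1:
  [9/10, -3/5, -1/10] . (h_1, h_3, h_4) = 1
  [-7/10, 9/10, -1/10] . (h_1, h_3, h_4) = 1
  [-1/2, -1/5, 4/5] . (h_1, h_3, h_4) = 1

Solving yields:
  h_1 = 270/41
  h_3 = 288/41
  h_4 = 292/41

Starting state is 1, so the expected hitting time is h_1 = 270/41.

Answer: 270/41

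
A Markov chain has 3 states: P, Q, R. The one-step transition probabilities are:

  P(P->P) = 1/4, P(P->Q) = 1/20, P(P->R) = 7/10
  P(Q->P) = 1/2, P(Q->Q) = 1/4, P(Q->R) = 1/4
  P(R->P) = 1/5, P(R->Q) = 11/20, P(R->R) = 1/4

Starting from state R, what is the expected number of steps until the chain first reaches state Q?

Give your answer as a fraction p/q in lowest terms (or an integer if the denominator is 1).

Let h_i = expected steps to first reach Q from state i.
Boundary: h_Q = 0.
First-step equations for the other states:
  h_P = 1 + 1/4*h_P + 1/20*h_Q + 7/10*h_R
  h_R = 1 + 1/5*h_P + 11/20*h_Q + 1/4*h_R

Substituting h_Q = 0 and rearranging gives the linear system (I - Q) h = 1:
  [3/4, -7/10] . (h_P, h_R) = 1
  [-1/5, 3/4] . (h_P, h_R) = 1

Solving yields:
  h_P = 580/169
  h_R = 380/169

Starting state is R, so the expected hitting time is h_R = 380/169.

Answer: 380/169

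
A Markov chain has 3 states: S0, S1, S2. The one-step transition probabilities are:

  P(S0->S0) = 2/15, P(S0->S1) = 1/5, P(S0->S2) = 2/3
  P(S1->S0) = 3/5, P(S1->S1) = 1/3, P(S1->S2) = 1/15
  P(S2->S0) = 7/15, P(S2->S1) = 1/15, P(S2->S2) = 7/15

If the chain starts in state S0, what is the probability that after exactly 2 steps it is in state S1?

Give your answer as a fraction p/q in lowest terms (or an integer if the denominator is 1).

Computing P^2 by repeated multiplication:
P^1 =
  S0: [2/15, 1/5, 2/3]
  S1: [3/5, 1/3, 1/15]
  S2: [7/15, 1/15, 7/15]
P^2 =
  S0: [101/225, 31/225, 31/75]
  S1: [14/45, 53/225, 34/75]
  S2: [8/25, 11/75, 8/15]

(P^2)[S0 -> S1] = 31/225

Answer: 31/225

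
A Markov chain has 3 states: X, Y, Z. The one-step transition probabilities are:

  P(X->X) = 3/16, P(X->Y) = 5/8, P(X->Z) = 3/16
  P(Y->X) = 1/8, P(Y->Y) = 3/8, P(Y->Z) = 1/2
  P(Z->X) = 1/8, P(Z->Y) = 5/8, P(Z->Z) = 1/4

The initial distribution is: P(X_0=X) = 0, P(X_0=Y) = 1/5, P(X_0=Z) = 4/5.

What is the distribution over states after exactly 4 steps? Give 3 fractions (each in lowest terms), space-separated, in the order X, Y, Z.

Propagating the distribution step by step (d_{t+1} = d_t * P):
d_0 = (X=0, Y=1/5, Z=4/5)
  d_1[X] = 0*3/16 + 1/5*1/8 + 4/5*1/8 = 1/8
  d_1[Y] = 0*5/8 + 1/5*3/8 + 4/5*5/8 = 23/40
  d_1[Z] = 0*3/16 + 1/5*1/2 + 4/5*1/4 = 3/10
d_1 = (X=1/8, Y=23/40, Z=3/10)
  d_2[X] = 1/8*3/16 + 23/40*1/8 + 3/10*1/8 = 17/128
  d_2[Y] = 1/8*5/8 + 23/40*3/8 + 3/10*5/8 = 77/160
  d_2[Z] = 1/8*3/16 + 23/40*1/2 + 3/10*1/4 = 247/640
d_2 = (X=17/128, Y=77/160, Z=247/640)
  d_3[X] = 17/128*3/16 + 77/160*1/8 + 247/640*1/8 = 273/2048
  d_3[Y] = 17/128*5/8 + 77/160*3/8 + 247/640*5/8 = 323/640
  d_3[Z] = 17/128*3/16 + 77/160*1/2 + 247/640*1/4 = 3707/10240
d_3 = (X=273/2048, Y=323/640, Z=3707/10240)
  d_4[X] = 273/2048*3/16 + 323/640*1/8 + 3707/10240*1/8 = 4369/32768
  d_4[Y] = 273/2048*5/8 + 323/640*3/8 + 3707/10240*5/8 = 1277/2560
  d_4[Z] = 273/2048*3/16 + 323/640*1/2 + 3707/10240*1/4 = 60267/163840
d_4 = (X=4369/32768, Y=1277/2560, Z=60267/163840)

Answer: 4369/32768 1277/2560 60267/163840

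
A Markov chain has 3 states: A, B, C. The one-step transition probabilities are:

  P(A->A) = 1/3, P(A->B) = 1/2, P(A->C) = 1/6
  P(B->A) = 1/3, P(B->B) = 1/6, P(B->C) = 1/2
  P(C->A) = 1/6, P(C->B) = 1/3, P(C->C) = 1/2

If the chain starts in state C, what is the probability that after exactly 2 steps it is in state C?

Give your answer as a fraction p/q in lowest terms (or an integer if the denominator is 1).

Answer: 4/9

Derivation:
Computing P^2 by repeated multiplication:
P^1 =
  A: [1/3, 1/2, 1/6]
  B: [1/3, 1/6, 1/2]
  C: [1/6, 1/3, 1/2]
P^2 =
  A: [11/36, 11/36, 7/18]
  B: [1/4, 13/36, 7/18]
  C: [1/4, 11/36, 4/9]

(P^2)[C -> C] = 4/9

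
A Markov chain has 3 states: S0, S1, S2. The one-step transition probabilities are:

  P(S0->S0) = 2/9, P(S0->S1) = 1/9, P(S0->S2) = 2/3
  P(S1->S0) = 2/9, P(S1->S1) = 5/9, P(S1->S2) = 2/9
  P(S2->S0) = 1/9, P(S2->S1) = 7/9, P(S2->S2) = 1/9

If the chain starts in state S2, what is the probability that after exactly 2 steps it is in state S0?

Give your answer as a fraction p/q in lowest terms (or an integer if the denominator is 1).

Answer: 17/81

Derivation:
Computing P^2 by repeated multiplication:
P^1 =
  S0: [2/9, 1/9, 2/3]
  S1: [2/9, 5/9, 2/9]
  S2: [1/9, 7/9, 1/9]
P^2 =
  S0: [4/27, 49/81, 20/81]
  S1: [16/81, 41/81, 8/27]
  S2: [17/81, 43/81, 7/27]

(P^2)[S2 -> S0] = 17/81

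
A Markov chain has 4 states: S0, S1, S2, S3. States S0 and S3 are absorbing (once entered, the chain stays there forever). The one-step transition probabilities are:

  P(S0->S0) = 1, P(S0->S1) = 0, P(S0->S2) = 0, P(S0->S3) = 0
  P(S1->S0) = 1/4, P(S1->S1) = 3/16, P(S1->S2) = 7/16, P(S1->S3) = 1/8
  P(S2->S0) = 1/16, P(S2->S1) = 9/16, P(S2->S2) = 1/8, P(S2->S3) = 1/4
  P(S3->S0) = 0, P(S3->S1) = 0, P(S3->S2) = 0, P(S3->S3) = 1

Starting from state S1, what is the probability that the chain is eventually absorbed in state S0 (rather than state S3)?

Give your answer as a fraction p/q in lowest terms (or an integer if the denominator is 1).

Let a_i = P(absorbed in S0 | start in state i).
Boundary conditions: a_S0 = 1, a_S3 = 0.
For each transient state i, a_i = sum_j P(i->j) * a_j:
  a_S1 = 1/4*a_S0 + 3/16*a_S1 + 7/16*a_S2 + 1/8*a_S3
  a_S2 = 1/16*a_S0 + 9/16*a_S1 + 1/8*a_S2 + 1/4*a_S3

Substituting a_S0 = 1 and a_S3 = 0, rearrange to (I - Q) a = r where r[i] = P(i -> S0):
  [13/16, -7/16] . (a_S1, a_S2) = 1/4
  [-9/16, 7/8] . (a_S1, a_S2) = 1/16

Solving yields:
  a_S1 = 9/17
  a_S2 = 7/17

Starting state is S1, so the absorption probability is a_S1 = 9/17.

Answer: 9/17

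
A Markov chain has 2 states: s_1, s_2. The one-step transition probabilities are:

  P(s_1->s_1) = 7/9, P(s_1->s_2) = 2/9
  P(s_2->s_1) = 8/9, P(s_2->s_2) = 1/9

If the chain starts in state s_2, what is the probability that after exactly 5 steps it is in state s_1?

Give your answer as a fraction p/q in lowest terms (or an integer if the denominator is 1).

Computing P^5 by repeated multiplication:
P^1 =
  s_1: [7/9, 2/9]
  s_2: [8/9, 1/9]
P^2 =
  s_1: [65/81, 16/81]
  s_2: [64/81, 17/81]
P^3 =
  s_1: [583/729, 146/729]
  s_2: [584/729, 145/729]
P^4 =
  s_1: [5249/6561, 1312/6561]
  s_2: [5248/6561, 1313/6561]
P^5 =
  s_1: [47239/59049, 11810/59049]
  s_2: [47240/59049, 11809/59049]

(P^5)[s_2 -> s_1] = 47240/59049

Answer: 47240/59049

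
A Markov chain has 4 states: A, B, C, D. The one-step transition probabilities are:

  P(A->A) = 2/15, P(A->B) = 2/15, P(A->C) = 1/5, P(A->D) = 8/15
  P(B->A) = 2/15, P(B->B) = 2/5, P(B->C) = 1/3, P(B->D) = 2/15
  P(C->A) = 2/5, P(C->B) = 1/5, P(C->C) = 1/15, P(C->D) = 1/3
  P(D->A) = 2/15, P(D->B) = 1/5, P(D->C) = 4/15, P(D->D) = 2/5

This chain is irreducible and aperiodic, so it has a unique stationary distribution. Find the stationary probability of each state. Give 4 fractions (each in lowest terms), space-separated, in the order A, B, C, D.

The stationary distribution satisfies pi = pi * P, i.e.:
  pi_A = 2/15*pi_A + 2/15*pi_B + 2/5*pi_C + 2/15*pi_D
  pi_B = 2/15*pi_A + 2/5*pi_B + 1/5*pi_C + 1/5*pi_D
  pi_C = 1/5*pi_A + 1/3*pi_B + 1/15*pi_C + 4/15*pi_D
  pi_D = 8/15*pi_A + 2/15*pi_B + 1/3*pi_C + 2/5*pi_D
with normalization: pi_A + pi_B + pi_C + pi_D = 1.

Using the first 3 balance equations plus normalization, the linear system A*pi = b is:
  [-13/15, 2/15, 2/5, 2/15] . pi = 0
  [2/15, -3/5, 1/5, 1/5] . pi = 0
  [1/5, 1/3, -14/15, 4/15] . pi = 0
  [1, 1, 1, 1] . pi = 1

Solving yields:
  pi_A = 159/823
  pi_B = 385/1646
  pi_C = 739/3292
  pi_D = 1147/3292

Verification (pi * P):
  159/823*2/15 + 385/1646*2/15 + 739/3292*2/5 + 1147/3292*2/15 = 159/823 = pi_A  (ok)
  159/823*2/15 + 385/1646*2/5 + 739/3292*1/5 + 1147/3292*1/5 = 385/1646 = pi_B  (ok)
  159/823*1/5 + 385/1646*1/3 + 739/3292*1/15 + 1147/3292*4/15 = 739/3292 = pi_C  (ok)
  159/823*8/15 + 385/1646*2/15 + 739/3292*1/3 + 1147/3292*2/5 = 1147/3292 = pi_D  (ok)

Answer: 159/823 385/1646 739/3292 1147/3292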